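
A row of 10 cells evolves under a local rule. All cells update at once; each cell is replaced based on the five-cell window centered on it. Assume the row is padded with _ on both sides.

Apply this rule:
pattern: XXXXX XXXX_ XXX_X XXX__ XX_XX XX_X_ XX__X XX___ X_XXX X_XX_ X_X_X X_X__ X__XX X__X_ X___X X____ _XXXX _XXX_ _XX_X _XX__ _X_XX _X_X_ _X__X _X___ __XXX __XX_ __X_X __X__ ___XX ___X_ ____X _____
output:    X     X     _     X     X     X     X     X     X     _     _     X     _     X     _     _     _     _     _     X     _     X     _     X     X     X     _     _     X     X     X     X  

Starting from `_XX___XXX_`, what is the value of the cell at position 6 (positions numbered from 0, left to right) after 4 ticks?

_

tick 1: XXXX_XX_XX
tick 2: X_X_X__X_X
tick 3: _X_XX_X_XX
tick 4: X____X___X
position 6 holds _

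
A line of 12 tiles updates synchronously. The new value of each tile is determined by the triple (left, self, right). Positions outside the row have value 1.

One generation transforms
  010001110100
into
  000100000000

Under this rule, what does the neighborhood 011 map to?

0

At position 5 the neighborhood is 011; the next row has 0 there.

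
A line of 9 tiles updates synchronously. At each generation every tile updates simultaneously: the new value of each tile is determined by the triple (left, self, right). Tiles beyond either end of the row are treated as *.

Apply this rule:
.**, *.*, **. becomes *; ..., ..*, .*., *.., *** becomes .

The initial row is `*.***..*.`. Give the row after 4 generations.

..**....*

generation 1: ***.*...*
generation 2: ..**....*
generation 3: ..**....*  (fixed point — unchanged through generation 4)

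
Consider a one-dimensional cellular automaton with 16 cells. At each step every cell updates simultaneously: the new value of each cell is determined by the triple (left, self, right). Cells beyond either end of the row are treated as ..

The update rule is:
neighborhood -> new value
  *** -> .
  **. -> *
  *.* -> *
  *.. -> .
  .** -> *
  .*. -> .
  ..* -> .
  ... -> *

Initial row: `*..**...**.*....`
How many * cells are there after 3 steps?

10

step 1: ...**.*.***..***
step 2: **.***.**.*..*.*
step 3: ****.*****....*.
count of *: 10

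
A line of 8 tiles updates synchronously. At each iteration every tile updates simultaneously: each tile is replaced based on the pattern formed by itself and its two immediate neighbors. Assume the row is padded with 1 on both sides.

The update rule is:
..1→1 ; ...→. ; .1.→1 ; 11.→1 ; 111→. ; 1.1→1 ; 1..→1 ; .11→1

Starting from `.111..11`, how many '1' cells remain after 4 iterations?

iteration 1: 11.1111.
iteration 2: .111..11  (repeats iteration 0; period 2)
iteration 4: .111..11
count of 1: 5

5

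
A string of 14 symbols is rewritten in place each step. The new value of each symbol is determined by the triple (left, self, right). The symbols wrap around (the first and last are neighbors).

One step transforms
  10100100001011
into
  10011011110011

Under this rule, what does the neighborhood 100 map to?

At position 3 the neighborhood is 100; the next row has 1 there.

1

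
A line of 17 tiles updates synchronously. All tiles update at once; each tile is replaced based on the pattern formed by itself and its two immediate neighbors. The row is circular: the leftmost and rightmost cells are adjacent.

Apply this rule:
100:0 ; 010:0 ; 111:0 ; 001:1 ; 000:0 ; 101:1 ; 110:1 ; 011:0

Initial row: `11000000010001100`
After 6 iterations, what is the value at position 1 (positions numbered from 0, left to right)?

0

iteration 1: 01000000100010101
iteration 2: 10000001000101010
iteration 3: 00000010001010101
iteration 4: 00000100010101010
iteration 5: 00001000101010100
iteration 6: 00010001010101000
position 1 holds 0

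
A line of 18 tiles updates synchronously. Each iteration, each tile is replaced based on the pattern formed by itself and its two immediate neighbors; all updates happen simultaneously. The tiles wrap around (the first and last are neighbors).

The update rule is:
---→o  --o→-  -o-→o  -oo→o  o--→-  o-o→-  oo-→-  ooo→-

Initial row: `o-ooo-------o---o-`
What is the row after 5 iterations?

o-o-o-o-o-o-o-o-o-

o-o---ooooo-o-o-o-
o-o-o-o-----o-o-o-
o-o-o-o-ooo-o-o-o-
o-o-o-o-o---o-o-o-
o-o-o-o-o-o-o-o-o-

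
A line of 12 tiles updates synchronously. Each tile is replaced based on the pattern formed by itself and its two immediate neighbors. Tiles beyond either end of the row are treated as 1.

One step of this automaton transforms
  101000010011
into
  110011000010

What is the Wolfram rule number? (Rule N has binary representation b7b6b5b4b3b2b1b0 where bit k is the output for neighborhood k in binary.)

position 11: 111 → 0  (bit 7 = 0)
position 0: 110 → 1  (bit 6 = 1)
position 1: 101 → 1  (bit 5 = 1)
position 3: 100 → 0  (bit 4 = 0)
position 10: 011 → 1  (bit 3 = 1)
position 2: 010 → 0  (bit 2 = 0)
position 6: 001 → 0  (bit 1 = 0)
position 4: 000 → 1  (bit 0 = 1)
bits b7..b0 = 01101001 = 105

105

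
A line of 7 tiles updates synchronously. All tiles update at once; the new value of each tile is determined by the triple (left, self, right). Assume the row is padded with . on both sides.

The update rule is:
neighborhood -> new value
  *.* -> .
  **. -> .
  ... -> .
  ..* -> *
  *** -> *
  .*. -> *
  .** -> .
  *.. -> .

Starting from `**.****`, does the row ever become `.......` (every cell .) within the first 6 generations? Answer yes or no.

yes

generation 1: ....**.
generation 2: ...*...
generation 3: ..**...
generation 4: .*.....
generation 5: **.....
generation 6: .......
all cells are . at generation 6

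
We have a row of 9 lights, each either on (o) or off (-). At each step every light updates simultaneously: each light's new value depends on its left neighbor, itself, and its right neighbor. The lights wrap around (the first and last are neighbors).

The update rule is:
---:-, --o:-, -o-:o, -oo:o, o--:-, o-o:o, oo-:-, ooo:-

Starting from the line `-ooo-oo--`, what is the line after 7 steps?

step 1: -o--oo---
step 2: -o--o----
step 3: -o--o----  (fixed point — unchanged through step 7)

-o--o----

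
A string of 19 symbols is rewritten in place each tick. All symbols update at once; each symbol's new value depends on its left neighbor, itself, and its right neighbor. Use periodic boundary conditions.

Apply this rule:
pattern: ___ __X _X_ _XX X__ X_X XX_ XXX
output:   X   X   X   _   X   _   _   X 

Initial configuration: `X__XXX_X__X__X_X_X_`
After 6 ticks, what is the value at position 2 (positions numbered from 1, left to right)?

tick 1: XXX_X__XXXXXXX_X_X_
tick 2: _X__XXX_XXXXX__X_X_
tick 3: XXXX_X___XXX_XXX_XX
tick 4: XXX__XXXX_X___X___X
tick 5: XX_XX_XX__XXXXXXXX_
tick 6: ________XX_XXXXXX__
position 2 holds _

_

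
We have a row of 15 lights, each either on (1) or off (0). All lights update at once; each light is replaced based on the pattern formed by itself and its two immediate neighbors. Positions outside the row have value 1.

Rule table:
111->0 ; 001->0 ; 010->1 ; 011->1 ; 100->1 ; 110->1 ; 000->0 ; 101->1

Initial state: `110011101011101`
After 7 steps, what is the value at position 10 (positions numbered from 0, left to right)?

1

011010111110111
111111100011100
000000110010110
100000111011111
110000101110000
011000111011000
111100101111100
position 10 holds 1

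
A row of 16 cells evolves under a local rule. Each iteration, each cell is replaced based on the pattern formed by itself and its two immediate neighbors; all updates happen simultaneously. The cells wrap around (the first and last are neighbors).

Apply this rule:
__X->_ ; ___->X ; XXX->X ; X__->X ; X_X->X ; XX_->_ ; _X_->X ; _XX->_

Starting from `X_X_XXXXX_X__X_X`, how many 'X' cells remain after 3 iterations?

14

_XXX_XXX_XXX_XX_
__X_X_X_X_X_X__X
X_XXXXXXXXXXXX_X
count of X: 14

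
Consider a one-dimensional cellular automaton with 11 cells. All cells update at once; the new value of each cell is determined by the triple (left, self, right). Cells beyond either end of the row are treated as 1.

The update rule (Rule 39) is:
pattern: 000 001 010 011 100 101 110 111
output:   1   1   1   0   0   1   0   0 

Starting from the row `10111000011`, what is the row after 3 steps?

00100001110

01000011100
11011100001
00100001110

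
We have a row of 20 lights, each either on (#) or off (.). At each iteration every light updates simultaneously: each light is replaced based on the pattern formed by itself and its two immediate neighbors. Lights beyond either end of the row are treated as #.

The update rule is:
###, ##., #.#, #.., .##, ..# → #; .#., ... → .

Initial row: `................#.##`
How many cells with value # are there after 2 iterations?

#..............#.###
##............#.####
count of #: 7

7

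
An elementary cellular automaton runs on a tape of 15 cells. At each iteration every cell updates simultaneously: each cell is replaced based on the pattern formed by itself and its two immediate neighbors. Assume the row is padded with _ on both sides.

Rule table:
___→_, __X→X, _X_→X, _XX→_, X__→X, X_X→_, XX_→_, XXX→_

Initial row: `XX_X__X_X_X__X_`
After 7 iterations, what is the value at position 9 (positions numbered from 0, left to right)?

_

iteration 1: ___XXXX_X_XXXXX
iteration 2: __X_____X______
iteration 3: _XXX___XXX_____
iteration 4: X___X_X___X____
iteration 5: XX_XX_XX_XXX___
iteration 6: ____________X__
iteration 7: ___________XXX_
position 9 holds _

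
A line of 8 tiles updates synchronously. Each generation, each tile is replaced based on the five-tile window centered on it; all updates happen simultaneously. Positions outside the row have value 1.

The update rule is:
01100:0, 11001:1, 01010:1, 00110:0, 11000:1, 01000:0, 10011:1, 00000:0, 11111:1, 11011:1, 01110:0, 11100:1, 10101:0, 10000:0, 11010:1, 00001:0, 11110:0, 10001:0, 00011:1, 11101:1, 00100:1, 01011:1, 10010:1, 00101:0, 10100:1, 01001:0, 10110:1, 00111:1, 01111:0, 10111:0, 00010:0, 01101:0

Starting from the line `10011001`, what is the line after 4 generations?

11100111
10111101
11000110
01101001

01101001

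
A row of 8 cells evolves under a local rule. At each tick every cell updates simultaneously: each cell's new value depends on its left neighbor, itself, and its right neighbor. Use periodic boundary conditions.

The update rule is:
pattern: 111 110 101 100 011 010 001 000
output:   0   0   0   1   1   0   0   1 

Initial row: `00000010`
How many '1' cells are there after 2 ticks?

11111001
00000101
count of 1: 2

2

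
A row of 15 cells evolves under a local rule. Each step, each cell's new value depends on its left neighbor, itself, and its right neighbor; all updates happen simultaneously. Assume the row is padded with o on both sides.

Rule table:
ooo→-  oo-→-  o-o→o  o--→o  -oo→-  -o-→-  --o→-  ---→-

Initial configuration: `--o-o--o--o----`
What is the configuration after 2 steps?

-o--o-o--o--o--

o--o-o--o--o---
-o--o-o--o--o--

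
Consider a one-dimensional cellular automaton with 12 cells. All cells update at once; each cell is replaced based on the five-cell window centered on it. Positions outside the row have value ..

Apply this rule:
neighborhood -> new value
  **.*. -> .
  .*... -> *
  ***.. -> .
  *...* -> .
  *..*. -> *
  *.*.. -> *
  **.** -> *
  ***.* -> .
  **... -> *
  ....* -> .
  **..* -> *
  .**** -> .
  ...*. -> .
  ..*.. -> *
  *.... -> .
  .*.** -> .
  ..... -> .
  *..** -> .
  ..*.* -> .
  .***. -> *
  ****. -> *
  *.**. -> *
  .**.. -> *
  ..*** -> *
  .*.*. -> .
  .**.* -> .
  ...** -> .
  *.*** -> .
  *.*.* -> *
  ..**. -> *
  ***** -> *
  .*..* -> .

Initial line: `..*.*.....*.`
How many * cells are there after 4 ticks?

4

....**....**
....***...**
....**.*..**
....*..*..**
count of *: 4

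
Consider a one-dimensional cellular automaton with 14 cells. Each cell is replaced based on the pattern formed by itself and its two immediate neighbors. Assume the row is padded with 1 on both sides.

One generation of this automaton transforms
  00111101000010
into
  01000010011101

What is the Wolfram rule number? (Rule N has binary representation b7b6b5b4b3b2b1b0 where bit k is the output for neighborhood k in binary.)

position 3: 111 → 0  (bit 7 = 0)
position 5: 110 → 0  (bit 6 = 0)
position 6: 101 → 1  (bit 5 = 1)
position 0: 100 → 0  (bit 4 = 0)
position 2: 011 → 0  (bit 3 = 0)
position 7: 010 → 0  (bit 2 = 0)
position 1: 001 → 1  (bit 1 = 1)
position 9: 000 → 1  (bit 0 = 1)
bits b7..b0 = 00100011 = 35

35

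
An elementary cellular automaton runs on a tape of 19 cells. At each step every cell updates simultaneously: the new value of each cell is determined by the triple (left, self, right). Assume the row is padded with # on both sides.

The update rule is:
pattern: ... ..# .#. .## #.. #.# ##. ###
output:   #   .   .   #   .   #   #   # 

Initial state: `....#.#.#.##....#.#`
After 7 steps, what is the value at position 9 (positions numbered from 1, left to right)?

.##..#.#.###.##..##
###...#.#######..##
###.#..########..##
####...########..##
####.#.########..##
#####.#########..##
###############..##
position 9 holds #

#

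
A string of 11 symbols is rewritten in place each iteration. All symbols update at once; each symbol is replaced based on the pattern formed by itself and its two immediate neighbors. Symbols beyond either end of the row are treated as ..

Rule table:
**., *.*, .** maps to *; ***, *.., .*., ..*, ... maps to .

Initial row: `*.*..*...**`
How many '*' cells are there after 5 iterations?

2

iteration 1: .*.......**
iteration 2: .........**
iteration 3: .........**  (fixed point — unchanged through iteration 5)
count of *: 2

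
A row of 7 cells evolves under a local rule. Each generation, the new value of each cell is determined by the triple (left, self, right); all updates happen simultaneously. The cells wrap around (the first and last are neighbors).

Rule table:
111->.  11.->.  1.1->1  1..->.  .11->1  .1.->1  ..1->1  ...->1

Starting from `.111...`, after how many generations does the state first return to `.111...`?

14

11...11
...111.
1111...
1....11
..1111.
111....
1...111
..111..
111...1
....111
.1111..
11....1
...1111
.111...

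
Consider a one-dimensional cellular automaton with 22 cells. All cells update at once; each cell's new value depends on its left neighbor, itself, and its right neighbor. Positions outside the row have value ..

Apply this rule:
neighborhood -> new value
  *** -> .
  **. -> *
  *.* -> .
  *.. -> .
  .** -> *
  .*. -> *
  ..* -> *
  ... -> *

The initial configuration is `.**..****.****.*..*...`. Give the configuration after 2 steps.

*.*.**.**.*.**.*.**.**

step 1: ***.**..*.*..*.*.**.**
step 2: *.*.**.**.*.**.*.**.**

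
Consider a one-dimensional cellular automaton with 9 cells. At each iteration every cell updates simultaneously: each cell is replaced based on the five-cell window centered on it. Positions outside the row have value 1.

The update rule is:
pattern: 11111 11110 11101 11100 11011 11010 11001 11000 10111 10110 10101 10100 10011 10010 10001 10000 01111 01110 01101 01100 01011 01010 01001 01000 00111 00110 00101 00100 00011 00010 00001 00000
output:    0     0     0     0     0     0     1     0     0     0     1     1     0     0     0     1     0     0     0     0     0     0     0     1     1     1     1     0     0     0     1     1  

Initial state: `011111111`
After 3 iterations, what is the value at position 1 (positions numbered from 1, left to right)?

0

000000000
011111110
000000000
position 1 holds 0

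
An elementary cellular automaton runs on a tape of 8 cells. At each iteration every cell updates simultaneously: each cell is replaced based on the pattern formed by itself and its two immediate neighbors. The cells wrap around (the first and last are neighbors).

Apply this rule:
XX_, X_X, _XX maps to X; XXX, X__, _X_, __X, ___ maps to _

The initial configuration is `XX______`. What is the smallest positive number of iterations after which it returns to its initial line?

1

XX______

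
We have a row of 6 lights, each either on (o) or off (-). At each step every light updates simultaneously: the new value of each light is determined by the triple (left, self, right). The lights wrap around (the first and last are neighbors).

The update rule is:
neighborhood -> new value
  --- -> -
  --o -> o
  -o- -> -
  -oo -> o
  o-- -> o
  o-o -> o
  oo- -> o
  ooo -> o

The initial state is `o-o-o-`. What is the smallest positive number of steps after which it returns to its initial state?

-o-o-o
o-o-o-

2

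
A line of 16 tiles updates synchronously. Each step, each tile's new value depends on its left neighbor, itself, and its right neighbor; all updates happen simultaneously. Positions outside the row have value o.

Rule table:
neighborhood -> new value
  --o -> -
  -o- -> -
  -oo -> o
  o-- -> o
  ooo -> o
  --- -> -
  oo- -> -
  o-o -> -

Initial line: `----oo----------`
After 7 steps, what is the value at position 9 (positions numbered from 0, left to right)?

-

o---o-o---------
-o-----o--------
--o-----o-------
o--o-----o------
-o--o-----o-----
--o--o-----o----
o--o--o-----o---
position 9 holds -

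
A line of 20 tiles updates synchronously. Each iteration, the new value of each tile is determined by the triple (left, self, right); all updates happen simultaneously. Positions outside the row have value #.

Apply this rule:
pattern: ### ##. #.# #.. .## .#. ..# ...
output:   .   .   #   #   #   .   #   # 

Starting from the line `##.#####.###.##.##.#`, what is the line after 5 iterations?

....##....##..##.##.

..##....##..##.##.##
###.#####.###.##.##.
...##....##..##.##.#
####.#####.###.##.##
....##....##..##.##.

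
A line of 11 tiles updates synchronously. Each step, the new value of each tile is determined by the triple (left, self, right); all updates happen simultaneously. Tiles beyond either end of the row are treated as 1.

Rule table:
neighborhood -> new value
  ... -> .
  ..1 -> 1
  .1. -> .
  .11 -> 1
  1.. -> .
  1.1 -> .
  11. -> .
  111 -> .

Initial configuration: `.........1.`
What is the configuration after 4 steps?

.....1..11.

........1..
.......1..1
......1..11
.....1..11.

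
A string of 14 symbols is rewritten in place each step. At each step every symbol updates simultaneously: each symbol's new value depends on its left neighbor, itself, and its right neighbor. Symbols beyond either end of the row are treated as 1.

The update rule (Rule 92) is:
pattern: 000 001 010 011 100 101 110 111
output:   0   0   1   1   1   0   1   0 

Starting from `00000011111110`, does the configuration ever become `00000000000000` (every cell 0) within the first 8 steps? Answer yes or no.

step 1: 10000010000010
step 2: 11000011000010
step 3: 01100011100010
step 4: 01110010110010
step 5: 01011010111010
step 6: 01011010101010
step 7: 01011010101010  (fixed point — unchanged through step 8)
step 8 is 01011010101010, still not uniform 0

no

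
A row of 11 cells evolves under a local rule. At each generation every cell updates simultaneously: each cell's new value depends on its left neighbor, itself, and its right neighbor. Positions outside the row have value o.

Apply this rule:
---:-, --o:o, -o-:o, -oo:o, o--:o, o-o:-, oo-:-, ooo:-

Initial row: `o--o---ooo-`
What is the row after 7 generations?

-oooo-oo---
-o----o-o-o
-oo--oo-o-o
-o-ooo--o-o
-o-o--ooo-o
-o-oooo---o
-o-o---o-oo

-o-o---o-oo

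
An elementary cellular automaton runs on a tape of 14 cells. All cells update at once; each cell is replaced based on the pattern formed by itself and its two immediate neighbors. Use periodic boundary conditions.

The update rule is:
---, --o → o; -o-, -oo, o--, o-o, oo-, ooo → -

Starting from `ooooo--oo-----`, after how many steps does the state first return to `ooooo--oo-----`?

28

------o---oooo
-ooooo--oo----
o------o---ooo
--ooooo--oo---
oo------o---oo
---ooooo--oo--
ooo------o---o
----ooooo--oo-
oooo------o---
-----ooooo--oo
-oooo------o--
o-----ooooo--o
--oooo------o-
oo-----ooooo--
---oooo------o
-oo-----ooooo-
o---oooo------
--oo-----ooooo
-o---oooo-----
o--oo-----oooo
--o---oooo----
oo--oo-----ooo
---o---oooo---
ooo--oo-----oo
----o---oooo--
oooo--oo-----o
-----o---oooo-
ooooo--oo-----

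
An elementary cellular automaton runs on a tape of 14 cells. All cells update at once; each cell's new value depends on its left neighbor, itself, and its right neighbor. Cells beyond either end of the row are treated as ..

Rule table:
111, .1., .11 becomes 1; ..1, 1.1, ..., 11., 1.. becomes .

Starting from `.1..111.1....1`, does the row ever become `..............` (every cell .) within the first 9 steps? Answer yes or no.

no

step 1: .1..11..1....1
step 2: .1..1...1....1
step 3: .1..1...1....1  (fixed point — unchanged through step 9)
step 9 is .1..1...1....1, still not uniform .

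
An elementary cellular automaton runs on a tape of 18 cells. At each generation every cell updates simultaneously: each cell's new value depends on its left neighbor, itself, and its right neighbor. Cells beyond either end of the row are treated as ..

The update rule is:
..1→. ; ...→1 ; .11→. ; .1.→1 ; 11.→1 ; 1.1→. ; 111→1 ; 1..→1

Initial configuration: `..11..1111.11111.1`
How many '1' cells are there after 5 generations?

10

1..11..111..1111.1
11..11..111..111.1
.11..11..111..11.1
..11..11..111..1.1
1..11..11..111.1.1
count of 1: 10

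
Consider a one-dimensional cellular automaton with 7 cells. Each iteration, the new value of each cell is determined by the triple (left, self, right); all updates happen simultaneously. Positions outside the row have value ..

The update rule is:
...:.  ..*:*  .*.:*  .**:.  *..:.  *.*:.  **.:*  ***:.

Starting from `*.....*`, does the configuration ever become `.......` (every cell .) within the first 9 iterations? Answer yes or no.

iteration 1: *....**
iteration 2: *...*.*
iteration 3: *..**.*
iteration 4: *.*.*.*
iteration 5: *.*.*.*  (fixed point — unchanged through iteration 9)
iteration 9 is *.*.*.*, still not uniform .

no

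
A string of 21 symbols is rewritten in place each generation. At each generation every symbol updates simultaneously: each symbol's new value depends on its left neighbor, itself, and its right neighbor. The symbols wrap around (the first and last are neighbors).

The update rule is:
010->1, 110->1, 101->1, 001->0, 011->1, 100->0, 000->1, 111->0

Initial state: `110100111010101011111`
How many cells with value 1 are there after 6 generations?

16

generation 1: 011100101111111110000
generation 2: 010100111000000010111
generation 3: 111100101011111011101
generation 4: 000100111110001110111
generation 5: 010100100010101011101
generation 6: 111100101011111110111
count of 1: 16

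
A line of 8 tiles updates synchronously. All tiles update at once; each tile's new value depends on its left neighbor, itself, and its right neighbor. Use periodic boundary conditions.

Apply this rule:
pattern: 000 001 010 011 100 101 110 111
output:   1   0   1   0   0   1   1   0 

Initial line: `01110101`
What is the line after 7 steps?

10111101

step 1: 10011111
step 2: 10000000
step 3: 10111110
step 4: 11000011
step 5: 01011000
step 6: 01101011
step 7: 10111101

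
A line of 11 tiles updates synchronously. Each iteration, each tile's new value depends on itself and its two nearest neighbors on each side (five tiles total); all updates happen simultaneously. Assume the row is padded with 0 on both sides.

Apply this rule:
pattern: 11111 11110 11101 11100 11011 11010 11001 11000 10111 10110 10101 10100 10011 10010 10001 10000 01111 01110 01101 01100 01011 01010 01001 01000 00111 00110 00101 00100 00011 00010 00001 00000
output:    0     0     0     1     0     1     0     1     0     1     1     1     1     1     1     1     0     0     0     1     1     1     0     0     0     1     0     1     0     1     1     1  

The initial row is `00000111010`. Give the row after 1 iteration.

11110000110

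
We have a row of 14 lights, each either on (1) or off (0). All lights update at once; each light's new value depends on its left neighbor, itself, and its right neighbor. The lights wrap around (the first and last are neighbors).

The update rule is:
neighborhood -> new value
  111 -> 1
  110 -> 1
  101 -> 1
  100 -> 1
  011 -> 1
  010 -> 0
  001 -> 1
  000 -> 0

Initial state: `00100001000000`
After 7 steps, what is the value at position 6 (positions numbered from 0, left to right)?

1

01010010100000
10101101010000
01011110101001
10111111010110
01111111101111
11111111111111
11111111111111
position 6 holds 1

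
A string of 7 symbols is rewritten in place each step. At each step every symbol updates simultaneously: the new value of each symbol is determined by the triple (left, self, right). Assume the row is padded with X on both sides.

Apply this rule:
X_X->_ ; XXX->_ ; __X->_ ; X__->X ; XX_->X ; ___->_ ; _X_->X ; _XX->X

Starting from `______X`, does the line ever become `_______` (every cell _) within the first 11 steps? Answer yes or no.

X_____X
XX____X
_XX___X
_XXX__X
_X_XX_X
_X_XX_X  (fixed point — unchanged through step 11)
step 11 is _X_XX_X, still not uniform _

no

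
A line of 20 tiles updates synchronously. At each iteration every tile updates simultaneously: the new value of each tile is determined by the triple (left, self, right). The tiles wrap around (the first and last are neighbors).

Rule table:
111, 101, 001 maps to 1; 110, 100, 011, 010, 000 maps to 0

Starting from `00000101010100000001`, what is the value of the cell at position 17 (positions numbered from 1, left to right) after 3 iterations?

00001010101000000010
00010101010000000100
00101010100000001000
position 17 holds 1

1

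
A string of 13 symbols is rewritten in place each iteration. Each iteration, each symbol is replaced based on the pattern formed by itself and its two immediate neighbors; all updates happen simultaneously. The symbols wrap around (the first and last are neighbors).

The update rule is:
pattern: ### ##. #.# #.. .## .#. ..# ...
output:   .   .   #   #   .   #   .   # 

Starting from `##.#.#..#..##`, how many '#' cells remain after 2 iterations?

iteration 1: ..#####.##...
iteration 2: #......#..###
count of #: 5

5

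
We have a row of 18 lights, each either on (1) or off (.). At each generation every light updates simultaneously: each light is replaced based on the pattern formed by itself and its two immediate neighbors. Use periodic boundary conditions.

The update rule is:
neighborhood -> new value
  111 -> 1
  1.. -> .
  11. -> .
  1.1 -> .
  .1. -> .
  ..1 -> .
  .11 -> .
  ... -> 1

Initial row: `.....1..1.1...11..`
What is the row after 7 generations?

1111........1....1
111..111111...11..
.1....1111..1.....
...11..11.....1111
.1........111..11.
...111111..1......
11..1111.....11111

11..1111.....11111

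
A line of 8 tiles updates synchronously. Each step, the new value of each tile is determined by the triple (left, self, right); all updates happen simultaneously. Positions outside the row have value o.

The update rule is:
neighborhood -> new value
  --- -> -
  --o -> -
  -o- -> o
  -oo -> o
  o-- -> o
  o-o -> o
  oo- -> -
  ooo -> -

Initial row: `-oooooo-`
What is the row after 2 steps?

oo-----o
--o----o

--o----o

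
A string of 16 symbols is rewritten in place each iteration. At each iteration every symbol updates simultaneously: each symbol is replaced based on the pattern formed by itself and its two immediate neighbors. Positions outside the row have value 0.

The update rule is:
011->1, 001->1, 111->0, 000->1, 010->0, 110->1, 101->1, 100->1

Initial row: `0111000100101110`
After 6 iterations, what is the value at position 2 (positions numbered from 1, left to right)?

1

1101111011011011
1111001111111111
1001111000000001
0111001111111110
1101111000000011
1111001111111111
position 2 holds 1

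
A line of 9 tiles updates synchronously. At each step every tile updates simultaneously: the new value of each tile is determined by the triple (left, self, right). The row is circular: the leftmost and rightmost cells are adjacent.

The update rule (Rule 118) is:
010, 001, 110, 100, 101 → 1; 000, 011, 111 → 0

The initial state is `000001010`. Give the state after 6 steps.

step 1: 000011111
step 2: 100100001
step 3: 111110010
step 4: 000011111  (repeats step 1; period 3)
step 6: 111110010

111110010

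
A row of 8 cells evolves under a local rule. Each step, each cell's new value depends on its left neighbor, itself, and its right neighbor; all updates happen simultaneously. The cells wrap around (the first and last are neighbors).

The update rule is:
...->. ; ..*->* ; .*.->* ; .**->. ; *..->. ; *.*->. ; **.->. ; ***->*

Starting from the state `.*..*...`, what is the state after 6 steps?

step 1: **.**...
step 2: .......*
step 3: ......**
step 4: .....*..
step 5: ....**..
step 6: ...*....

...*....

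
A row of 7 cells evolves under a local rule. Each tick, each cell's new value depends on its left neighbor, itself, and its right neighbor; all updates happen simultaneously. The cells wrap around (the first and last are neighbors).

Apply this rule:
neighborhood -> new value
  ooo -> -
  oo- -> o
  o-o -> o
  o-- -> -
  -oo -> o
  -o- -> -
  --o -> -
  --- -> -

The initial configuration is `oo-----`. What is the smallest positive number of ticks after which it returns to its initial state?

oo-----

1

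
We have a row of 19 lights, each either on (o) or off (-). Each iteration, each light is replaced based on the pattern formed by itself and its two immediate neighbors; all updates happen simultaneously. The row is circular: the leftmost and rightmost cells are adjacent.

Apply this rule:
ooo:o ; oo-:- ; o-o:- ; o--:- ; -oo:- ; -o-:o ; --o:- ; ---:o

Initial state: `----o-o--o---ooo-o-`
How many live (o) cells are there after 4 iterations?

ooo-o-o--o-o--o--o-
-o--o-o--o-o--o--o-
-o--o-o--o-o--o--o-  (fixed point — unchanged through iteration 4)
count of o: 7

7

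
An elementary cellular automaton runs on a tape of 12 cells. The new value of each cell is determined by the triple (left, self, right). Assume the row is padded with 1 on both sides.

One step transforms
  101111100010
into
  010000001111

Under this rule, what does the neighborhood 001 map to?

1

At position 9 the neighborhood is 001; the next row has 1 there.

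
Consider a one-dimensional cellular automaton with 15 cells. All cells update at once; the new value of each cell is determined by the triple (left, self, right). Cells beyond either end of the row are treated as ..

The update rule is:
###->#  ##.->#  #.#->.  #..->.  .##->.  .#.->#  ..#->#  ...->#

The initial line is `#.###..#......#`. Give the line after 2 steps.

#..##.##.######
#.#.#..#..#####

#.#.#..#..#####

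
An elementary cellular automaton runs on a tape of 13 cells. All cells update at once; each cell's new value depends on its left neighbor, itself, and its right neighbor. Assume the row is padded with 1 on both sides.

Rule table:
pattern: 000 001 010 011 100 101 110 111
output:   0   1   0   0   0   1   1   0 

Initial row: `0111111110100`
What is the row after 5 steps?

1000101010101

step 1: 1000000011001
step 2: 1000000101010
step 3: 1000001010101
step 4: 1000010101010
step 5: 1000101010101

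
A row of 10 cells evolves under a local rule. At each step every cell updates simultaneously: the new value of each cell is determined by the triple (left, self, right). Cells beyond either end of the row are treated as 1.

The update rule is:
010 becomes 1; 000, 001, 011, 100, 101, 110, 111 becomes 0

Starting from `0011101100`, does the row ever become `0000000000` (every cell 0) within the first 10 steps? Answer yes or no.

yes

step 1: 0000000000
all cells are 0 at step 1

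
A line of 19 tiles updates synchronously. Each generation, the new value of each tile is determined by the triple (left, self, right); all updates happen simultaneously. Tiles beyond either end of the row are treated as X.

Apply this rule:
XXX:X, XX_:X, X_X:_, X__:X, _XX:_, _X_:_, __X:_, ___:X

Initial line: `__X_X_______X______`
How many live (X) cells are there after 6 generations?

14

X____XXXXXX__XXXXX_
XXXX__XXXXXX__XXXX_
XXXXX__XXXXXX__XXX_
XXXXXX__XXXXXX__XX_
XXXXXXX__XXXXXX__X_
XXXXXXXX__XXXXXX___
count of X: 14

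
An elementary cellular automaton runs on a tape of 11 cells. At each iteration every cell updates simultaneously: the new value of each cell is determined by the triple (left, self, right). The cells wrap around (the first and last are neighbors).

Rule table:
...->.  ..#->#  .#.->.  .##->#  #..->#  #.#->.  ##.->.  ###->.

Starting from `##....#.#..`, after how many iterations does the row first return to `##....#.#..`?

33

#.#..#...##
...##.#.##.
..##....#.#
###.#..#...
#....##.#.#
.#..##....#
..###.#..#.
.##....##.#
.#.#..##...
#...###.#..
.#.##....##
...#.#..##.
..#...###.#
##.#.##....
#....#.#..#
.#..#...###
..##.#.##..
.##....#.#.
##.#..#...#
....##.#.##
#..##....#.
.###.#..#..
##....##.#.
#.#..##....
...###.#..#
#.##....##.
..#.#..##..
.#...###.#.
#.#.##....#
....#.#..##
#..#...###.
.##.#.##...
##....#.#..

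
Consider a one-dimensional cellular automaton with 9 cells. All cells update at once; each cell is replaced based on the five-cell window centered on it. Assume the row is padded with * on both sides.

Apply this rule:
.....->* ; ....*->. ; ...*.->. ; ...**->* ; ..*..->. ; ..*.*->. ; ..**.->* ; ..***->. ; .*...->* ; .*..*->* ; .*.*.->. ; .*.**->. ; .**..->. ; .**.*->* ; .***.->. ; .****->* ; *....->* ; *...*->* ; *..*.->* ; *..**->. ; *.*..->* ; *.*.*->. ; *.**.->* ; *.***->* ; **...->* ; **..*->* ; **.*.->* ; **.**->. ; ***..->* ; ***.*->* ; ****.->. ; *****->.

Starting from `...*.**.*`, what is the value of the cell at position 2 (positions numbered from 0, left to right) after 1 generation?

**...**.*
position 2 holds .

.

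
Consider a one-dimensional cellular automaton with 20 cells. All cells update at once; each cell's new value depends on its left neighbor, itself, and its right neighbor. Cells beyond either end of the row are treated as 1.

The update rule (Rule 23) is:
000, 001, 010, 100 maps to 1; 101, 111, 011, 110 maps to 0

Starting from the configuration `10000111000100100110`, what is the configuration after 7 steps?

step 1: 01111000111111111000
step 2: 00000111000000000111
step 3: 11111000111111111000
step 4: 00000111000000000111  (repeats step 2; period 2)
step 7: 11111000111111111000

11111000111111111000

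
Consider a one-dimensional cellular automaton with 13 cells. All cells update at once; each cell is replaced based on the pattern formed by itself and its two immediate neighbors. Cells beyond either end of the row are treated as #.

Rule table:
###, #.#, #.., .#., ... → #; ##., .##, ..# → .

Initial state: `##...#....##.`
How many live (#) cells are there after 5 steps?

8

step 1: #.##.####...#
step 2: .#..#.##.##..
step 3: ###.##..#..#.
step 4: ##.#..#.##.##
step 5: #.###.##..#.#
count of #: 8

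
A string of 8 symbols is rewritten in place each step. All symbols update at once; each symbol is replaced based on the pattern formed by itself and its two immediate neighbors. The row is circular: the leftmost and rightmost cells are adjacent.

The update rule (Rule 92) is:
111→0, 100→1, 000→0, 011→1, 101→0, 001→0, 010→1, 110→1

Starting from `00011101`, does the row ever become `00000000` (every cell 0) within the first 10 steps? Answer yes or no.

no

10010101
11010101
01010101
01010101  (fixed point — unchanged through step 10)
step 10 is 01010101, still not uniform 0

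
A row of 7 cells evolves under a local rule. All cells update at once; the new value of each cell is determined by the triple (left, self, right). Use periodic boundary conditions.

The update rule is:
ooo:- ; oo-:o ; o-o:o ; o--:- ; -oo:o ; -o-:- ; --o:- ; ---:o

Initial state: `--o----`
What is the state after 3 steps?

o---ooo
o-o-o--
-o-o---

-o-o---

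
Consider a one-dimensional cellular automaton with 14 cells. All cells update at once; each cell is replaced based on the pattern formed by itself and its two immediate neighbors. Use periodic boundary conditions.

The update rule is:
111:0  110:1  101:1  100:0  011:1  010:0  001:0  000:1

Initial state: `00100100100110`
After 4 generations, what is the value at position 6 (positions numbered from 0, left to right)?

1

10000000000110
00111111110111
00100000011101
00001111010110
position 6 holds 1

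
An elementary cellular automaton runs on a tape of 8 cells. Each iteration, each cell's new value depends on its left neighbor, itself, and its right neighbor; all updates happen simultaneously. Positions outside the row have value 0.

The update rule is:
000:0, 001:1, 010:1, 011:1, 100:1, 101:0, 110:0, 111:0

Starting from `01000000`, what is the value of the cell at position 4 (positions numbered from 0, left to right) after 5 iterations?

11100000
10010000
11111000
10000100
11001110
position 4 holds 1

1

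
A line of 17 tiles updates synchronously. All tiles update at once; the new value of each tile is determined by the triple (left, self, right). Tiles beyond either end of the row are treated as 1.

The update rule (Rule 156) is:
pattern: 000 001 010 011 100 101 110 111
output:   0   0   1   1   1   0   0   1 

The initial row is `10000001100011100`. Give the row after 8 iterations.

01010101011010010

iteration 1: 01000001010011010
iteration 2: 01100001011010010
iteration 3: 01010001010011010
iteration 4: 01011001011010010
iteration 5: 01010101010011010
iteration 6: 01010101011010010
iteration 7: 01010101010011010  (repeats iteration 5; period 2)
iteration 8: 01010101011010010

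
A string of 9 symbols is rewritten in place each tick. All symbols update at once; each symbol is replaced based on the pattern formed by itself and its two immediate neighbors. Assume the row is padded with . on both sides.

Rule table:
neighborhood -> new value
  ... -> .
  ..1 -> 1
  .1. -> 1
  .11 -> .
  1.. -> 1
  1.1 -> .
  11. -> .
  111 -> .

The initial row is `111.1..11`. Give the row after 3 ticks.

tick 1: ....111..
tick 2: ...1...1.
tick 3: ..111.111

..111.111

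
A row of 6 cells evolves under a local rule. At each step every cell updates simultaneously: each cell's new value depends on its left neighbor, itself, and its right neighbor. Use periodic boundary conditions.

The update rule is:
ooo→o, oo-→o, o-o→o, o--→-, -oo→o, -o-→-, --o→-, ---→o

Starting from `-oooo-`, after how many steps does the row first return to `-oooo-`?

1

-oooo-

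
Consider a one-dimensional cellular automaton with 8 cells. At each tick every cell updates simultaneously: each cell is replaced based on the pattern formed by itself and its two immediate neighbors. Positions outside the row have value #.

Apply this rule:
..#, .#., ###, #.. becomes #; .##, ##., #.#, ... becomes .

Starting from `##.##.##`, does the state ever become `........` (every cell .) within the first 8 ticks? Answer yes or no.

no

#......#
.#....#.
.##..##.
...##...
#.#..#.#
..####..
##.##.##  (repeats tick 0; period 7)
tick 8: #......#
tick 8 is #......#, still not uniform .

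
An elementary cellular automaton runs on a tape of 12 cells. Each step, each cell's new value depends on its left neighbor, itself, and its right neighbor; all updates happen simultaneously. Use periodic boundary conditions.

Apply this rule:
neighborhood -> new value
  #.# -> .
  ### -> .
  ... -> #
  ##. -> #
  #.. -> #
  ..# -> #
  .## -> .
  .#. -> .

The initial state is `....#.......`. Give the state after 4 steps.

..#.........

####.#######
...#........
###.########
..#.........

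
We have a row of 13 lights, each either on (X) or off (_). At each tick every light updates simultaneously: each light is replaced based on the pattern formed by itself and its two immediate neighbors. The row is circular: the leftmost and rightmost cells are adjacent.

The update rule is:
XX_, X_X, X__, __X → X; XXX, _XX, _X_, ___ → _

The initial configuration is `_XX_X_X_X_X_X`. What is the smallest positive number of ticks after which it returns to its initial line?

13

X_XX_X_X_X_X_
_X_XX_X_X_X_X
X_X_XX_X_X_X_
_X_X_XX_X_X_X
X_X_X_XX_X_X_
_X_X_X_XX_X_X
X_X_X_X_XX_X_
_X_X_X_X_XX_X
X_X_X_X_X_XX_
_X_X_X_X_X_XX
X_X_X_X_X_X_X
XX_X_X_X_X_X_
_XX_X_X_X_X_X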